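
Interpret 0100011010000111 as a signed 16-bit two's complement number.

Binary: 0100011010000111
Sign bit: 0 (non-negative)
Read directly as an unsigned value:
0100011010000111 = 16384 + 1024 + 512 + 128 + 4 + 2 + 1 = 18055
Value: 18055



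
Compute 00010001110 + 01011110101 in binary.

Add column by column from the right: bit + bit + carry-in; write the sum mod 2, carry 1 when the sum is 2 or 3.
carry:  00111111000
        00010001110
+       01011110101
-------------------
       001110000011
(the carry out of the leftmost column, 0, becomes the leading bit)
Decimal check:
  00010001110 = 128 + 8 + 4 + 2 = 142
  01011110101 = 512 + 128 + 64 + 32 + 16 + 4 + 1 = 757
  142 + 757 = 899, and 001110000011 = 512 + 256 + 128 + 2 + 1 = 899 ✓



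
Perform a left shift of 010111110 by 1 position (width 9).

Original: 010111110 (decimal 190)
Shift left by 1 position
Append 1 zero on the right
Result: 101111100 (decimal 380)
Equivalent: 190 << 1 = 190 × 2^1 = 380



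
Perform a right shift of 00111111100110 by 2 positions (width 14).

Original: 00111111100110 (decimal 4070)
Shift right by 2 positions
Drop the 2 low bits; fill with zeros on the left
Result: 00001111111001 (decimal 1017)
Equivalent: 4070 >> 2 = 4070 ÷ 2^2 = 1017



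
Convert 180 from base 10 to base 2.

Using repeated division by 2:
180 ÷ 2 = 90 remainder 0
90 ÷ 2 = 45 remainder 0
45 ÷ 2 = 22 remainder 1
22 ÷ 2 = 11 remainder 0
11 ÷ 2 = 5 remainder 1
5 ÷ 2 = 2 remainder 1
2 ÷ 2 = 1 remainder 0
1 ÷ 2 = 0 remainder 1
Reading remainders bottom to top: 10110100



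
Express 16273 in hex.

Using repeated division by 16 (digits 10–15 are A–F):
16273 ÷ 16 = 1017 remainder 1
1017 ÷ 16 = 63 remainder 9
63 ÷ 16 = 3 remainder 15 (F)
3 ÷ 16 = 0 remainder 3
Reading remainders bottom to top: 3F91



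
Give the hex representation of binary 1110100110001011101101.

Group into 4-bit nibbles from right:
  0011 = 3
  1010 = A
  0110 = 6
  0010 = 2
  1110 = E
  1101 = D
Result: 3A62ED



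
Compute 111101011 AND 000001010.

AND: 1 only when both bits are 1
  111101011
& 000001010
-----------
  000001010
Decimal: 491 & 10 = 10



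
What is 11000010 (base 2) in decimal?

Sum of powers of 2 for each 1-bit:
2^1 + 2^6 + 2^7
= 2 + 64 + 128
= 194



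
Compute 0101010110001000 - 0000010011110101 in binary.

Method 1 - Direct subtraction (column by column from the right: bit − bit − borrow-in; if negative, add 2 and borrow 1 from the next column):
borrow: 0000000111101110
        0101010110001000
-       0000010011110101
------------------------
        0101000010010011

Method 2 - Add two's complement:
Two's complement of 0000010011110101: invert → 1111101100001010, add 1 → 1111101100001011
  0101010110001000
+ 1111101100001011
------------------
 10101000010010011  (end carry out of the top bit = 1)
Discarding the end carry: 0101000010010011
Decimal check:
  0101010110001000 = 16384 + 4096 + 1024 + 256 + 128 + 8 = 21896
  0000010011110101 = 1024 + 128 + 64 + 32 + 16 + 4 + 1 = 1269
  21896 - 1269 = 20627, and 0101000010010011 = 16384 + 4096 + 128 + 16 + 2 + 1 = 20627 ✓



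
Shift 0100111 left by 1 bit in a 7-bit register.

Original: 0100111 (decimal 39)
Shift left by 1 position
Append 1 zero on the right
Result: 1001110 (decimal 78)
Equivalent: 39 << 1 = 39 × 2^1 = 78



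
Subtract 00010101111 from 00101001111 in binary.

Method 1 - Direct subtraction (column by column from the right: bit − bit − borrow-in; if negative, add 2 and borrow 1 from the next column):
borrow: 00101000000
        00101001111
-       00010101111
-------------------
        00010100000

Method 2 - Add two's complement:
Two's complement of 00010101111: invert → 11101010000, add 1 → 11101010001
  00101001111
+ 11101010001
-------------
 100010100000  (end carry out of the top bit = 1)
Discarding the end carry: 00010100000
Decimal check:
  00101001111 = 256 + 64 + 8 + 4 + 2 + 1 = 335
  00010101111 = 128 + 32 + 8 + 4 + 2 + 1 = 175
  335 - 175 = 160, and 00010100000 = 128 + 32 = 160 ✓



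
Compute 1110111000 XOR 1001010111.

XOR: 1 when bits differ
  1110111000
^ 1001010111
------------
  0111101111
Decimal: 952 ^ 599 = 495



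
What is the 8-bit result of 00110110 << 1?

Original: 00110110 (decimal 54)
Shift left by 1 position
Append 1 zero on the right
Result: 01101100 (decimal 108)
Equivalent: 54 << 1 = 54 × 2^1 = 108



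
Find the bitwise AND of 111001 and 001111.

AND: 1 only when both bits are 1
  111001
& 001111
--------
  001001
Decimal: 57 & 15 = 9



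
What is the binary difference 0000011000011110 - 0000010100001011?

Method 1 - Direct subtraction (column by column from the right: bit − bit − borrow-in; if negative, add 2 and borrow 1 from the next column):
borrow: 0000001000000110
        0000011000011110
-       0000010100001011
------------------------
        0000000100010011

Method 2 - Add two's complement:
Two's complement of 0000010100001011: invert → 1111101011110100, add 1 → 1111101011110101
  0000011000011110
+ 1111101011110101
------------------
 10000000100010011  (end carry out of the top bit = 1)
Discarding the end carry: 0000000100010011
Decimal check:
  0000011000011110 = 1024 + 512 + 16 + 8 + 4 + 2 = 1566
  0000010100001011 = 1024 + 256 + 8 + 2 + 1 = 1291
  1566 - 1291 = 275, and 0000000100010011 = 256 + 16 + 2 + 1 = 275 ✓



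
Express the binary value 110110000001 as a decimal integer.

Sum of powers of 2 for each 1-bit:
2^0 + 2^7 + 2^8 + 2^10 + 2^11
= 1 + 128 + 256 + 1024 + 2048
= 3457



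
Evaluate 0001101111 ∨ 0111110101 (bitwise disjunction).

OR: 1 when either bit is 1
  0001101111
| 0111110101
------------
  0111111111
Decimal: 111 | 501 = 511



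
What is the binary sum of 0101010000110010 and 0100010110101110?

Add column by column from the right: bit + bit + carry-in; write the sum mod 2, carry 1 when the sum is 2 or 3.
carry:  1000100001111100
        0101010000110010
+       0100010110101110
------------------------
       01001100111100000
(the carry out of the leftmost column, 0, becomes the leading bit)
Decimal check:
  0101010000110010 = 16384 + 4096 + 1024 + 32 + 16 + 2 = 21554
  0100010110101110 = 16384 + 1024 + 256 + 128 + 32 + 8 + 4 + 2 = 17838
  21554 + 17838 = 39392, and 01001100111100000 = 32768 + 4096 + 2048 + 256 + 128 + 64 + 32 = 39392 ✓



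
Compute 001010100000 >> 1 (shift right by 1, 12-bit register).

Original: 001010100000 (decimal 672)
Shift right by 1 position
Drop the 1 low bit; fill with zero on the left
Result: 000101010000 (decimal 336)
Equivalent: 672 >> 1 = 672 ÷ 2^1 = 336



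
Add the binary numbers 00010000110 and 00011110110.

Add column by column from the right: bit + bit + carry-in; write the sum mod 2, carry 1 when the sum is 2 or 3.
carry:  00100001100
        00010000110
+       00011110110
-------------------
       000101111100
(the carry out of the leftmost column, 0, becomes the leading bit)
Decimal check:
  00010000110 = 128 + 4 + 2 = 134
  00011110110 = 128 + 64 + 32 + 16 + 4 + 2 = 246
  134 + 246 = 380, and 000101111100 = 256 + 64 + 32 + 16 + 8 + 4 = 380 ✓



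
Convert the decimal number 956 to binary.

Using repeated division by 2:
956 ÷ 2 = 478 remainder 0
478 ÷ 2 = 239 remainder 0
239 ÷ 2 = 119 remainder 1
119 ÷ 2 = 59 remainder 1
59 ÷ 2 = 29 remainder 1
29 ÷ 2 = 14 remainder 1
14 ÷ 2 = 7 remainder 0
7 ÷ 2 = 3 remainder 1
3 ÷ 2 = 1 remainder 1
1 ÷ 2 = 0 remainder 1
Reading remainders bottom to top: 1110111100



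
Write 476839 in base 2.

Using repeated division by 2:
476839 ÷ 2 = 238419 remainder 1
238419 ÷ 2 = 119209 remainder 1
119209 ÷ 2 = 59604 remainder 1
59604 ÷ 2 = 29802 remainder 0
29802 ÷ 2 = 14901 remainder 0
14901 ÷ 2 = 7450 remainder 1
7450 ÷ 2 = 3725 remainder 0
3725 ÷ 2 = 1862 remainder 1
1862 ÷ 2 = 931 remainder 0
931 ÷ 2 = 465 remainder 1
465 ÷ 2 = 232 remainder 1
232 ÷ 2 = 116 remainder 0
116 ÷ 2 = 58 remainder 0
58 ÷ 2 = 29 remainder 0
29 ÷ 2 = 14 remainder 1
14 ÷ 2 = 7 remainder 0
7 ÷ 2 = 3 remainder 1
3 ÷ 2 = 1 remainder 1
1 ÷ 2 = 0 remainder 1
Reading remainders bottom to top: 1110100011010100111



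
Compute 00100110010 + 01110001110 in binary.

Add column by column from the right: bit + bit + carry-in; write the sum mod 2, carry 1 when the sum is 2 or 3.
carry:  11001111100
        00100110010
+       01110001110
-------------------
       010011000000
(the carry out of the leftmost column, 0, becomes the leading bit)
Decimal check:
  00100110010 = 256 + 32 + 16 + 2 = 306
  01110001110 = 512 + 256 + 128 + 8 + 4 + 2 = 910
  306 + 910 = 1216, and 010011000000 = 1024 + 128 + 64 = 1216 ✓



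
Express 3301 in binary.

Using repeated division by 2:
3301 ÷ 2 = 1650 remainder 1
1650 ÷ 2 = 825 remainder 0
825 ÷ 2 = 412 remainder 1
412 ÷ 2 = 206 remainder 0
206 ÷ 2 = 103 remainder 0
103 ÷ 2 = 51 remainder 1
51 ÷ 2 = 25 remainder 1
25 ÷ 2 = 12 remainder 1
12 ÷ 2 = 6 remainder 0
6 ÷ 2 = 3 remainder 0
3 ÷ 2 = 1 remainder 1
1 ÷ 2 = 0 remainder 1
Reading remainders bottom to top: 110011100101



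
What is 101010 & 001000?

AND: 1 only when both bits are 1
  101010
& 001000
--------
  001000
Decimal: 42 & 8 = 8



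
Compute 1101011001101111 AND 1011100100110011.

AND: 1 only when both bits are 1
  1101011001101111
& 1011100100110011
------------------
  1001000000100011
Decimal: 54895 & 47411 = 36899



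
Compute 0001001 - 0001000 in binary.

Method 1 - Direct subtraction (column by column from the right: bit − bit − borrow-in; if negative, add 2 and borrow 1 from the next column):
borrow: 0000000
        0001001
-       0001000
---------------
        0000001

Method 2 - Add two's complement:
Two's complement of 0001000: invert → 1110111, add 1 → 1111000
  0001001
+ 1111000
---------
 10000001  (end carry out of the top bit = 1)
Discarding the end carry: 0000001
Decimal check:
  0001001 = 8 + 1 = 9
  0001000 = 8
  9 - 8 = 1, and 0000001 = 1 ✓



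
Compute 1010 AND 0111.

AND: 1 only when both bits are 1
  1010
& 0111
------
  0010
Decimal: 10 & 7 = 2



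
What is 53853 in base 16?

Using repeated division by 16 (digits 10–15 are A–F):
53853 ÷ 16 = 3365 remainder 13 (D)
3365 ÷ 16 = 210 remainder 5
210 ÷ 16 = 13 remainder 2
13 ÷ 16 = 0 remainder 13 (D)
Reading remainders bottom to top: D25D



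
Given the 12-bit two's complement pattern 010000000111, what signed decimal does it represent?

Binary: 010000000111
Sign bit: 0 (non-negative)
Read directly as an unsigned value:
010000000111 = 1024 + 4 + 2 + 1 = 1031
Value: 1031



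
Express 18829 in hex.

Using repeated division by 16 (digits 10–15 are A–F):
18829 ÷ 16 = 1176 remainder 13 (D)
1176 ÷ 16 = 73 remainder 8
73 ÷ 16 = 4 remainder 9
4 ÷ 16 = 0 remainder 4
Reading remainders bottom to top: 498D



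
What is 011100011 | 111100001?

OR: 1 when either bit is 1
  011100011
| 111100001
-----------
  111100011
Decimal: 227 | 481 = 483



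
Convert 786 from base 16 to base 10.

Expand by place value (powers of 16):
786 = 7 × 16^2 + 8 × 16^1 + 6 × 16^0
= 7 × 256 + 8 × 16 + 6 × 1
= 1792 + 128 + 6
= 1926



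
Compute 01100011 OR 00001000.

OR: 1 when either bit is 1
  01100011
| 00001000
----------
  01101011
Decimal: 99 | 8 = 107



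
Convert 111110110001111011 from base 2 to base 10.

Sum of powers of 2 for each 1-bit:
2^0 + 2^1 + 2^3 + 2^4 + 2^5 + 2^6 + 2^10 + 2^11 + 2^13 + 2^14 + 2^15 + 2^16 + 2^17
= 1 + 2 + 8 + 16 + 32 + 64 + 1024 + 2048 + 8192 + 16384 + 32768 + 65536 + 131072
= 257147



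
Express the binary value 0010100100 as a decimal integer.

Sum of powers of 2 for each 1-bit:
2^2 + 2^5 + 2^7
= 4 + 32 + 128
= 164



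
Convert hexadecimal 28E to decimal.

Expand by place value (powers of 16):
Digit values: E = 14
28E = 2 × 16^2 + 8 × 16^1 + 14 × 16^0
= 2 × 256 + 8 × 16 + 14 × 1
= 512 + 128 + 14
= 654



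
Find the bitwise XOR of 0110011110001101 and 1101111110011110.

XOR: 1 when bits differ
  0110011110001101
^ 1101111110011110
------------------
  1011100000010011
Decimal: 26509 ^ 57246 = 47123



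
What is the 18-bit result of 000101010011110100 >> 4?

Original: 000101010011110100 (decimal 21748)
Shift right by 4 positions
Drop the 4 low bits; fill with zeros on the left
Result: 000000010101001111 (decimal 1359)
Equivalent: 21748 >> 4 = 21748 ÷ 2^4 = 1359



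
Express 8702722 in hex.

Using repeated division by 16 (digits 10–15 are A–F):
8702722 ÷ 16 = 543920 remainder 2
543920 ÷ 16 = 33995 remainder 0
33995 ÷ 16 = 2124 remainder 11 (B)
2124 ÷ 16 = 132 remainder 12 (C)
132 ÷ 16 = 8 remainder 4
8 ÷ 16 = 0 remainder 8
Reading remainders bottom to top: 84CB02



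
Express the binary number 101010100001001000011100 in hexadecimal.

Group into 4-bit nibbles from right:
  1010 = A
  1010 = A
  0001 = 1
  0010 = 2
  0001 = 1
  1100 = C
Result: AA121C



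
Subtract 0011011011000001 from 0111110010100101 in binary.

Method 1 - Direct subtraction (column by column from the right: bit − bit − borrow-in; if negative, add 2 and borrow 1 from the next column):
borrow: 0000111110000000
        0111110010100101
-       0011011011000001
------------------------
        0100010111100100

Method 2 - Add two's complement:
Two's complement of 0011011011000001: invert → 1100100100111110, add 1 → 1100100100111111
  0111110010100101
+ 1100100100111111
------------------
 10100010111100100  (end carry out of the top bit = 1)
Discarding the end carry: 0100010111100100
Decimal check:
  0111110010100101 = 16384 + 8192 + 4096 + 2048 + 1024 + 128 + 32 + 4 + 1 = 31909
  0011011011000001 = 8192 + 4096 + 1024 + 512 + 128 + 64 + 1 = 14017
  31909 - 14017 = 17892, and 0100010111100100 = 16384 + 1024 + 256 + 128 + 64 + 32 + 4 = 17892 ✓



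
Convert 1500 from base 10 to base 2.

Using repeated division by 2:
1500 ÷ 2 = 750 remainder 0
750 ÷ 2 = 375 remainder 0
375 ÷ 2 = 187 remainder 1
187 ÷ 2 = 93 remainder 1
93 ÷ 2 = 46 remainder 1
46 ÷ 2 = 23 remainder 0
23 ÷ 2 = 11 remainder 1
11 ÷ 2 = 5 remainder 1
5 ÷ 2 = 2 remainder 1
2 ÷ 2 = 1 remainder 0
1 ÷ 2 = 0 remainder 1
Reading remainders bottom to top: 10111011100



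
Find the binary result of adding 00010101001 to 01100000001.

Add column by column from the right: bit + bit + carry-in; write the sum mod 2, carry 1 when the sum is 2 or 3.
carry:  00000000010
        00010101001
+       01100000001
-------------------
       001110101010
(the carry out of the leftmost column, 0, becomes the leading bit)
Decimal check:
  00010101001 = 128 + 32 + 8 + 1 = 169
  01100000001 = 512 + 256 + 1 = 769
  169 + 769 = 938, and 001110101010 = 512 + 256 + 128 + 32 + 8 + 2 = 938 ✓



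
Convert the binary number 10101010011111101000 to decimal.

Sum of powers of 2 for each 1-bit:
2^3 + 2^5 + 2^6 + 2^7 + 2^8 + 2^9 + 2^10 + 2^13 + 2^15 + 2^17 + 2^19
= 8 + 32 + 64 + 128 + 256 + 512 + 1024 + 8192 + 32768 + 131072 + 524288
= 698344



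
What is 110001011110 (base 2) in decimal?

Sum of powers of 2 for each 1-bit:
2^1 + 2^2 + 2^3 + 2^4 + 2^6 + 2^10 + 2^11
= 2 + 4 + 8 + 16 + 64 + 1024 + 2048
= 3166



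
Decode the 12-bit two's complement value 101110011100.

Binary: 101110011100
Sign bit: 1 (negative)
Invert: 010001100011
Add 1:  010001100100
Magnitude: 010001100100 = 1024 + 64 + 32 + 4 = 1124
Value: -1124



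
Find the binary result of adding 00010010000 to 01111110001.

Add column by column from the right: bit + bit + carry-in; write the sum mod 2, carry 1 when the sum is 2 or 3.
carry:  11111100000
        00010010000
+       01111110001
-------------------
       010010000001
(the carry out of the leftmost column, 0, becomes the leading bit)
Decimal check:
  00010010000 = 128 + 16 = 144
  01111110001 = 512 + 256 + 128 + 64 + 32 + 16 + 1 = 1009
  144 + 1009 = 1153, and 010010000001 = 1024 + 128 + 1 = 1153 ✓



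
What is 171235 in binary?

Using repeated division by 2:
171235 ÷ 2 = 85617 remainder 1
85617 ÷ 2 = 42808 remainder 1
42808 ÷ 2 = 21404 remainder 0
21404 ÷ 2 = 10702 remainder 0
10702 ÷ 2 = 5351 remainder 0
5351 ÷ 2 = 2675 remainder 1
2675 ÷ 2 = 1337 remainder 1
1337 ÷ 2 = 668 remainder 1
668 ÷ 2 = 334 remainder 0
334 ÷ 2 = 167 remainder 0
167 ÷ 2 = 83 remainder 1
83 ÷ 2 = 41 remainder 1
41 ÷ 2 = 20 remainder 1
20 ÷ 2 = 10 remainder 0
10 ÷ 2 = 5 remainder 0
5 ÷ 2 = 2 remainder 1
2 ÷ 2 = 1 remainder 0
1 ÷ 2 = 0 remainder 1
Reading remainders bottom to top: 101001110011100011



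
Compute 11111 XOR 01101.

XOR: 1 when bits differ
  11111
^ 01101
-------
  10010
Decimal: 31 ^ 13 = 18



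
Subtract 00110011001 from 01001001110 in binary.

Method 1 - Direct subtraction (column by column from the right: bit − bit − borrow-in; if negative, add 2 and borrow 1 from the next column):
borrow: 01101100010
        01001001110
-       00110011001
-------------------
        00010110101

Method 2 - Add two's complement:
Two's complement of 00110011001: invert → 11001100110, add 1 → 11001100111
  01001001110
+ 11001100111
-------------
 100010110101  (end carry out of the top bit = 1)
Discarding the end carry: 00010110101
Decimal check:
  01001001110 = 512 + 64 + 8 + 4 + 2 = 590
  00110011001 = 256 + 128 + 16 + 8 + 1 = 409
  590 - 409 = 181, and 00010110101 = 128 + 32 + 16 + 4 + 1 = 181 ✓



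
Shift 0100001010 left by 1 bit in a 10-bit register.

Original: 0100001010 (decimal 266)
Shift left by 1 position
Append 1 zero on the right
Result: 1000010100 (decimal 532)
Equivalent: 266 << 1 = 266 × 2^1 = 532



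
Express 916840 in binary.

Using repeated division by 2:
916840 ÷ 2 = 458420 remainder 0
458420 ÷ 2 = 229210 remainder 0
229210 ÷ 2 = 114605 remainder 0
114605 ÷ 2 = 57302 remainder 1
57302 ÷ 2 = 28651 remainder 0
28651 ÷ 2 = 14325 remainder 1
14325 ÷ 2 = 7162 remainder 1
7162 ÷ 2 = 3581 remainder 0
3581 ÷ 2 = 1790 remainder 1
1790 ÷ 2 = 895 remainder 0
895 ÷ 2 = 447 remainder 1
447 ÷ 2 = 223 remainder 1
223 ÷ 2 = 111 remainder 1
111 ÷ 2 = 55 remainder 1
55 ÷ 2 = 27 remainder 1
27 ÷ 2 = 13 remainder 1
13 ÷ 2 = 6 remainder 1
6 ÷ 2 = 3 remainder 0
3 ÷ 2 = 1 remainder 1
1 ÷ 2 = 0 remainder 1
Reading remainders bottom to top: 11011111110101101000



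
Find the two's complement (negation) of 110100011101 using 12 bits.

Original (sign bit 1, negative): 110100011101
Step 1 - Invert all bits: 001011100010
Step 2 - Add 1: 001011100011
Verification: 110100011101 + 001011100011 = 1000000000000; discarding the end carry (carry out of the top bit) leaves the 12-bit value 000000000000, as required for x + (-x)



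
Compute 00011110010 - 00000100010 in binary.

Method 1 - Direct subtraction (column by column from the right: bit − bit − borrow-in; if negative, add 2 and borrow 1 from the next column):
borrow: 00000000000
        00011110010
-       00000100010
-------------------
        00011010000

Method 2 - Add two's complement:
Two's complement of 00000100010: invert → 11111011101, add 1 → 11111011110
  00011110010
+ 11111011110
-------------
 100011010000  (end carry out of the top bit = 1)
Discarding the end carry: 00011010000
Decimal check:
  00011110010 = 128 + 64 + 32 + 16 + 2 = 242
  00000100010 = 32 + 2 = 34
  242 - 34 = 208, and 00011010000 = 128 + 64 + 16 = 208 ✓



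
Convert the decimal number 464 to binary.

Using repeated division by 2:
464 ÷ 2 = 232 remainder 0
232 ÷ 2 = 116 remainder 0
116 ÷ 2 = 58 remainder 0
58 ÷ 2 = 29 remainder 0
29 ÷ 2 = 14 remainder 1
14 ÷ 2 = 7 remainder 0
7 ÷ 2 = 3 remainder 1
3 ÷ 2 = 1 remainder 1
1 ÷ 2 = 0 remainder 1
Reading remainders bottom to top: 111010000



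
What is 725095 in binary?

Using repeated division by 2:
725095 ÷ 2 = 362547 remainder 1
362547 ÷ 2 = 181273 remainder 1
181273 ÷ 2 = 90636 remainder 1
90636 ÷ 2 = 45318 remainder 0
45318 ÷ 2 = 22659 remainder 0
22659 ÷ 2 = 11329 remainder 1
11329 ÷ 2 = 5664 remainder 1
5664 ÷ 2 = 2832 remainder 0
2832 ÷ 2 = 1416 remainder 0
1416 ÷ 2 = 708 remainder 0
708 ÷ 2 = 354 remainder 0
354 ÷ 2 = 177 remainder 0
177 ÷ 2 = 88 remainder 1
88 ÷ 2 = 44 remainder 0
44 ÷ 2 = 22 remainder 0
22 ÷ 2 = 11 remainder 0
11 ÷ 2 = 5 remainder 1
5 ÷ 2 = 2 remainder 1
2 ÷ 2 = 1 remainder 0
1 ÷ 2 = 0 remainder 1
Reading remainders bottom to top: 10110001000001100111



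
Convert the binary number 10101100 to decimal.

Sum of powers of 2 for each 1-bit:
2^2 + 2^3 + 2^5 + 2^7
= 4 + 8 + 32 + 128
= 172



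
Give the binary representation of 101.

Using repeated division by 2:
101 ÷ 2 = 50 remainder 1
50 ÷ 2 = 25 remainder 0
25 ÷ 2 = 12 remainder 1
12 ÷ 2 = 6 remainder 0
6 ÷ 2 = 3 remainder 0
3 ÷ 2 = 1 remainder 1
1 ÷ 2 = 0 remainder 1
Reading remainders bottom to top: 1100101



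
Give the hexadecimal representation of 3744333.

Using repeated division by 16 (digits 10–15 are A–F):
3744333 ÷ 16 = 234020 remainder 13 (D)
234020 ÷ 16 = 14626 remainder 4
14626 ÷ 16 = 914 remainder 2
914 ÷ 16 = 57 remainder 2
57 ÷ 16 = 3 remainder 9
3 ÷ 16 = 0 remainder 3
Reading remainders bottom to top: 39224D



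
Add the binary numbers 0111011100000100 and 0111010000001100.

Add column by column from the right: bit + bit + carry-in; write the sum mod 2, carry 1 when the sum is 2 or 3.
carry:  1110100000011000
        0111011100000100
+       0111010000001100
------------------------
       01110101100010000
(the carry out of the leftmost column, 0, becomes the leading bit)
Decimal check:
  0111011100000100 = 16384 + 8192 + 4096 + 1024 + 512 + 256 + 4 = 30468
  0111010000001100 = 16384 + 8192 + 4096 + 1024 + 8 + 4 = 29708
  30468 + 29708 = 60176, and 01110101100010000 = 32768 + 16384 + 8192 + 2048 + 512 + 256 + 16 = 60176 ✓



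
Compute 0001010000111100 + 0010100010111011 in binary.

Add column by column from the right: bit + bit + carry-in; write the sum mod 2, carry 1 when the sum is 2 or 3.
carry:  0000000001110000
        0001010000111100
+       0010100010111011
------------------------
       00011110011110111
(the carry out of the leftmost column, 0, becomes the leading bit)
Decimal check:
  0001010000111100 = 4096 + 1024 + 32 + 16 + 8 + 4 = 5180
  0010100010111011 = 8192 + 2048 + 128 + 32 + 16 + 8 + 2 + 1 = 10427
  5180 + 10427 = 15607, and 00011110011110111 = 8192 + 4096 + 2048 + 1024 + 128 + 64 + 32 + 16 + 4 + 2 + 1 = 15607 ✓



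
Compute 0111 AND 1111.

AND: 1 only when both bits are 1
  0111
& 1111
------
  0111
Decimal: 7 & 15 = 7



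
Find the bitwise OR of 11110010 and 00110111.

OR: 1 when either bit is 1
  11110010
| 00110111
----------
  11110111
Decimal: 242 | 55 = 247



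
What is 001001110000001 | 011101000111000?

OR: 1 when either bit is 1
  001001110000001
| 011101000111000
-----------------
  011101110111001
Decimal: 4993 | 14904 = 15289



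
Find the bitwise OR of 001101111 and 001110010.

OR: 1 when either bit is 1
  001101111
| 001110010
-----------
  001111111
Decimal: 111 | 114 = 127



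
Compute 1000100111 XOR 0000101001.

XOR: 1 when bits differ
  1000100111
^ 0000101001
------------
  1000001110
Decimal: 551 ^ 41 = 526



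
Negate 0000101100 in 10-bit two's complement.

Original: 0000101100
Step 1 - Invert all bits: 1111010011
Step 2 - Add 1: 1111010100
Verification: 0000101100 + 1111010100 = 10000000000; discarding the end carry (carry out of the top bit) leaves the 10-bit value 0000000000, as required for x + (-x)



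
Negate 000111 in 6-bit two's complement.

Original: 000111
Step 1 - Invert all bits: 111000
Step 2 - Add 1: 111001
Verification: 000111 + 111001 = 1000000; discarding the end carry (carry out of the top bit) leaves the 6-bit value 000000, as required for x + (-x)



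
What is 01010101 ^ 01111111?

XOR: 1 when bits differ
  01010101
^ 01111111
----------
  00101010
Decimal: 85 ^ 127 = 42



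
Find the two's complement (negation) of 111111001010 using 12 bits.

Original (sign bit 1, negative): 111111001010
Step 1 - Invert all bits: 000000110101
Step 2 - Add 1: 000000110110
Verification: 111111001010 + 000000110110 = 1000000000000; discarding the end carry (carry out of the top bit) leaves the 12-bit value 000000000000, as required for x + (-x)



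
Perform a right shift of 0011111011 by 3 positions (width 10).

Original: 0011111011 (decimal 251)
Shift right by 3 positions
Drop the 3 low bits; fill with zeros on the left
Result: 0000011111 (decimal 31)
Equivalent: 251 >> 3 = 251 ÷ 2^3 = 31



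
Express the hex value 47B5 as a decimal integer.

Expand by place value (powers of 16):
Digit values: B = 11
47B5 = 4 × 16^3 + 7 × 16^2 + 11 × 16^1 + 5 × 16^0
= 4 × 4096 + 7 × 256 + 11 × 16 + 5 × 1
= 16384 + 1792 + 176 + 5
= 18357



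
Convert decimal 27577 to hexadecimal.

Using repeated division by 16 (digits 10–15 are A–F):
27577 ÷ 16 = 1723 remainder 9
1723 ÷ 16 = 107 remainder 11 (B)
107 ÷ 16 = 6 remainder 11 (B)
6 ÷ 16 = 0 remainder 6
Reading remainders bottom to top: 6BB9



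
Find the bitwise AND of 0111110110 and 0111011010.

AND: 1 only when both bits are 1
  0111110110
& 0111011010
------------
  0111010010
Decimal: 502 & 474 = 466



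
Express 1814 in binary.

Using repeated division by 2:
1814 ÷ 2 = 907 remainder 0
907 ÷ 2 = 453 remainder 1
453 ÷ 2 = 226 remainder 1
226 ÷ 2 = 113 remainder 0
113 ÷ 2 = 56 remainder 1
56 ÷ 2 = 28 remainder 0
28 ÷ 2 = 14 remainder 0
14 ÷ 2 = 7 remainder 0
7 ÷ 2 = 3 remainder 1
3 ÷ 2 = 1 remainder 1
1 ÷ 2 = 0 remainder 1
Reading remainders bottom to top: 11100010110



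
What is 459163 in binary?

Using repeated division by 2:
459163 ÷ 2 = 229581 remainder 1
229581 ÷ 2 = 114790 remainder 1
114790 ÷ 2 = 57395 remainder 0
57395 ÷ 2 = 28697 remainder 1
28697 ÷ 2 = 14348 remainder 1
14348 ÷ 2 = 7174 remainder 0
7174 ÷ 2 = 3587 remainder 0
3587 ÷ 2 = 1793 remainder 1
1793 ÷ 2 = 896 remainder 1
896 ÷ 2 = 448 remainder 0
448 ÷ 2 = 224 remainder 0
224 ÷ 2 = 112 remainder 0
112 ÷ 2 = 56 remainder 0
56 ÷ 2 = 28 remainder 0
28 ÷ 2 = 14 remainder 0
14 ÷ 2 = 7 remainder 0
7 ÷ 2 = 3 remainder 1
3 ÷ 2 = 1 remainder 1
1 ÷ 2 = 0 remainder 1
Reading remainders bottom to top: 1110000000110011011



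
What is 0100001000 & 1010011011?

AND: 1 only when both bits are 1
  0100001000
& 1010011011
------------
  0000001000
Decimal: 264 & 667 = 8



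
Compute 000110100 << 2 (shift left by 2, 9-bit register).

Original: 000110100 (decimal 52)
Shift left by 2 positions
Append 2 zeros on the right
Result: 011010000 (decimal 208)
Equivalent: 52 << 2 = 52 × 2^2 = 208



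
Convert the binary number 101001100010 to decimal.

Sum of powers of 2 for each 1-bit:
2^1 + 2^5 + 2^6 + 2^9 + 2^11
= 2 + 32 + 64 + 512 + 2048
= 2658



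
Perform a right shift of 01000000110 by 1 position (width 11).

Original: 01000000110 (decimal 518)
Shift right by 1 position
Drop the 1 low bit; fill with zero on the left
Result: 00100000011 (decimal 259)
Equivalent: 518 >> 1 = 518 ÷ 2^1 = 259



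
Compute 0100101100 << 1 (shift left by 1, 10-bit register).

Original: 0100101100 (decimal 300)
Shift left by 1 position
Append 1 zero on the right
Result: 1001011000 (decimal 600)
Equivalent: 300 << 1 = 300 × 2^1 = 600



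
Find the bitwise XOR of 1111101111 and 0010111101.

XOR: 1 when bits differ
  1111101111
^ 0010111101
------------
  1101010010
Decimal: 1007 ^ 189 = 850



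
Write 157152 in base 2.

Using repeated division by 2:
157152 ÷ 2 = 78576 remainder 0
78576 ÷ 2 = 39288 remainder 0
39288 ÷ 2 = 19644 remainder 0
19644 ÷ 2 = 9822 remainder 0
9822 ÷ 2 = 4911 remainder 0
4911 ÷ 2 = 2455 remainder 1
2455 ÷ 2 = 1227 remainder 1
1227 ÷ 2 = 613 remainder 1
613 ÷ 2 = 306 remainder 1
306 ÷ 2 = 153 remainder 0
153 ÷ 2 = 76 remainder 1
76 ÷ 2 = 38 remainder 0
38 ÷ 2 = 19 remainder 0
19 ÷ 2 = 9 remainder 1
9 ÷ 2 = 4 remainder 1
4 ÷ 2 = 2 remainder 0
2 ÷ 2 = 1 remainder 0
1 ÷ 2 = 0 remainder 1
Reading remainders bottom to top: 100110010111100000



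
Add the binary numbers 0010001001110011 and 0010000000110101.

Add column by column from the right: bit + bit + carry-in; write the sum mod 2, carry 1 when the sum is 2 or 3.
carry:  0100000011101110
        0010001001110011
+       0010000000110101
------------------------
       00100001010101000
(the carry out of the leftmost column, 0, becomes the leading bit)
Decimal check:
  0010001001110011 = 8192 + 512 + 64 + 32 + 16 + 2 + 1 = 8819
  0010000000110101 = 8192 + 32 + 16 + 4 + 1 = 8245
  8819 + 8245 = 17064, and 00100001010101000 = 16384 + 512 + 128 + 32 + 8 = 17064 ✓



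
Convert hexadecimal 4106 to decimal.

Expand by place value (powers of 16):
4106 = 4 × 16^3 + 1 × 16^2 + 0 × 16^1 + 6 × 16^0
= 4 × 4096 + 1 × 256 + 0 × 16 + 6 × 1
= 16384 + 256 + 0 + 6
= 16646



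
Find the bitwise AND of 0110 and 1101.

AND: 1 only when both bits are 1
  0110
& 1101
------
  0100
Decimal: 6 & 13 = 4



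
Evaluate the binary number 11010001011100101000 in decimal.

Sum of powers of 2 for each 1-bit:
2^3 + 2^5 + 2^8 + 2^9 + 2^10 + 2^12 + 2^16 + 2^18 + 2^19
= 8 + 32 + 256 + 512 + 1024 + 4096 + 65536 + 262144 + 524288
= 857896



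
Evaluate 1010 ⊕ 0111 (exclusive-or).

XOR: 1 when bits differ
  1010
^ 0111
------
  1101
Decimal: 10 ^ 7 = 13



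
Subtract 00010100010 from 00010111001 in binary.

Method 1 - Direct subtraction (column by column from the right: bit − bit − borrow-in; if negative, add 2 and borrow 1 from the next column):
borrow: 00000001100
        00010111001
-       00010100010
-------------------
        00000010111

Method 2 - Add two's complement:
Two's complement of 00010100010: invert → 11101011101, add 1 → 11101011110
  00010111001
+ 11101011110
-------------
 100000010111  (end carry out of the top bit = 1)
Discarding the end carry: 00000010111
Decimal check:
  00010111001 = 128 + 32 + 16 + 8 + 1 = 185
  00010100010 = 128 + 32 + 2 = 162
  185 - 162 = 23, and 00000010111 = 16 + 4 + 2 + 1 = 23 ✓



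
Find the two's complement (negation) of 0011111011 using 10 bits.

Original: 0011111011
Step 1 - Invert all bits: 1100000100
Step 2 - Add 1: 1100000101
Verification: 0011111011 + 1100000101 = 10000000000; discarding the end carry (carry out of the top bit) leaves the 10-bit value 0000000000, as required for x + (-x)



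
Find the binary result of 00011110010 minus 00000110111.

Method 1 - Direct subtraction (column by column from the right: bit − bit − borrow-in; if negative, add 2 and borrow 1 from the next column):
borrow: 00001111110
        00011110010
-       00000110111
-------------------
        00010111011

Method 2 - Add two's complement:
Two's complement of 00000110111: invert → 11111001000, add 1 → 11111001001
  00011110010
+ 11111001001
-------------
 100010111011  (end carry out of the top bit = 1)
Discarding the end carry: 00010111011
Decimal check:
  00011110010 = 128 + 64 + 32 + 16 + 2 = 242
  00000110111 = 32 + 16 + 4 + 2 + 1 = 55
  242 - 55 = 187, and 00010111011 = 128 + 32 + 16 + 8 + 2 + 1 = 187 ✓



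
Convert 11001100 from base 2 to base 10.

Sum of powers of 2 for each 1-bit:
2^2 + 2^3 + 2^6 + 2^7
= 4 + 8 + 64 + 128
= 204



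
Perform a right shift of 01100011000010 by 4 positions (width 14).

Original: 01100011000010 (decimal 6338)
Shift right by 4 positions
Drop the 4 low bits; fill with zeros on the left
Result: 00000110001100 (decimal 396)
Equivalent: 6338 >> 4 = 6338 ÷ 2^4 = 396



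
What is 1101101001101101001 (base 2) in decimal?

Sum of powers of 2 for each 1-bit:
2^0 + 2^3 + 2^5 + 2^6 + 2^8 + 2^9 + 2^12 + 2^14 + 2^15 + 2^17 + 2^18
= 1 + 8 + 32 + 64 + 256 + 512 + 4096 + 16384 + 32768 + 131072 + 262144
= 447337



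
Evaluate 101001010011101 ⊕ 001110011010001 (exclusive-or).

XOR: 1 when bits differ
  101001010011101
^ 001110011010001
-----------------
  100111001001100
Decimal: 21149 ^ 7377 = 20044



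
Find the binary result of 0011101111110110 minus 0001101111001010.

Method 1 - Direct subtraction (column by column from the right: bit − bit − borrow-in; if negative, add 2 and borrow 1 from the next column):
borrow: 0000000000010000
        0011101111110110
-       0001101111001010
------------------------
        0010000000101100

Method 2 - Add two's complement:
Two's complement of 0001101111001010: invert → 1110010000110101, add 1 → 1110010000110110
  0011101111110110
+ 1110010000110110
------------------
 10010000000101100  (end carry out of the top bit = 1)
Discarding the end carry: 0010000000101100
Decimal check:
  0011101111110110 = 8192 + 4096 + 2048 + 512 + 256 + 128 + 64 + 32 + 16 + 4 + 2 = 15350
  0001101111001010 = 4096 + 2048 + 512 + 256 + 128 + 64 + 8 + 2 = 7114
  15350 - 7114 = 8236, and 0010000000101100 = 8192 + 32 + 8 + 4 = 8236 ✓



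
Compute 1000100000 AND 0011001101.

AND: 1 only when both bits are 1
  1000100000
& 0011001101
------------
  0000000000
Decimal: 544 & 205 = 0



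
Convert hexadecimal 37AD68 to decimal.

Expand by place value (powers of 16):
Digit values: A = 10, D = 13
37AD68 = 3 × 16^5 + 7 × 16^4 + 10 × 16^3 + 13 × 16^2 + 6 × 16^1 + 8 × 16^0
= 3 × 1048576 + 7 × 65536 + 10 × 4096 + 13 × 256 + 6 × 16 + 8 × 1
= 3145728 + 458752 + 40960 + 3328 + 96 + 8
= 3648872



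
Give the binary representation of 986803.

Using repeated division by 2:
986803 ÷ 2 = 493401 remainder 1
493401 ÷ 2 = 246700 remainder 1
246700 ÷ 2 = 123350 remainder 0
123350 ÷ 2 = 61675 remainder 0
61675 ÷ 2 = 30837 remainder 1
30837 ÷ 2 = 15418 remainder 1
15418 ÷ 2 = 7709 remainder 0
7709 ÷ 2 = 3854 remainder 1
3854 ÷ 2 = 1927 remainder 0
1927 ÷ 2 = 963 remainder 1
963 ÷ 2 = 481 remainder 1
481 ÷ 2 = 240 remainder 1
240 ÷ 2 = 120 remainder 0
120 ÷ 2 = 60 remainder 0
60 ÷ 2 = 30 remainder 0
30 ÷ 2 = 15 remainder 0
15 ÷ 2 = 7 remainder 1
7 ÷ 2 = 3 remainder 1
3 ÷ 2 = 1 remainder 1
1 ÷ 2 = 0 remainder 1
Reading remainders bottom to top: 11110000111010110011



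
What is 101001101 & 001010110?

AND: 1 only when both bits are 1
  101001101
& 001010110
-----------
  001000100
Decimal: 333 & 86 = 68



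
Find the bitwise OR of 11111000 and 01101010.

OR: 1 when either bit is 1
  11111000
| 01101010
----------
  11111010
Decimal: 248 | 106 = 250



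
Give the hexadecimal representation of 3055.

Using repeated division by 16 (digits 10–15 are A–F):
3055 ÷ 16 = 190 remainder 15 (F)
190 ÷ 16 = 11 remainder 14 (E)
11 ÷ 16 = 0 remainder 11 (B)
Reading remainders bottom to top: BEF



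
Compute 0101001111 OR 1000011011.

OR: 1 when either bit is 1
  0101001111
| 1000011011
------------
  1101011111
Decimal: 335 | 539 = 863



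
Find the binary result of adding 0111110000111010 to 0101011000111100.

Add column by column from the right: bit + bit + carry-in; write the sum mod 2, carry 1 when the sum is 2 or 3.
carry:  1111100001110000
        0111110000111010
+       0101011000111100
------------------------
       01101001001110110
(the carry out of the leftmost column, 0, becomes the leading bit)
Decimal check:
  0111110000111010 = 16384 + 8192 + 4096 + 2048 + 1024 + 32 + 16 + 8 + 2 = 31802
  0101011000111100 = 16384 + 4096 + 1024 + 512 + 32 + 16 + 8 + 4 = 22076
  31802 + 22076 = 53878, and 01101001001110110 = 32768 + 16384 + 4096 + 512 + 64 + 32 + 16 + 4 + 2 = 53878 ✓



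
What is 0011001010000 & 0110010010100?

AND: 1 only when both bits are 1
  0011001010000
& 0110010010100
---------------
  0010000010000
Decimal: 1616 & 3220 = 1040



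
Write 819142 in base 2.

Using repeated division by 2:
819142 ÷ 2 = 409571 remainder 0
409571 ÷ 2 = 204785 remainder 1
204785 ÷ 2 = 102392 remainder 1
102392 ÷ 2 = 51196 remainder 0
51196 ÷ 2 = 25598 remainder 0
25598 ÷ 2 = 12799 remainder 0
12799 ÷ 2 = 6399 remainder 1
6399 ÷ 2 = 3199 remainder 1
3199 ÷ 2 = 1599 remainder 1
1599 ÷ 2 = 799 remainder 1
799 ÷ 2 = 399 remainder 1
399 ÷ 2 = 199 remainder 1
199 ÷ 2 = 99 remainder 1
99 ÷ 2 = 49 remainder 1
49 ÷ 2 = 24 remainder 1
24 ÷ 2 = 12 remainder 0
12 ÷ 2 = 6 remainder 0
6 ÷ 2 = 3 remainder 0
3 ÷ 2 = 1 remainder 1
1 ÷ 2 = 0 remainder 1
Reading remainders bottom to top: 11000111111111000110



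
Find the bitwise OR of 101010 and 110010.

OR: 1 when either bit is 1
  101010
| 110010
--------
  111010
Decimal: 42 | 50 = 58



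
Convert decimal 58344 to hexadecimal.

Using repeated division by 16 (digits 10–15 are A–F):
58344 ÷ 16 = 3646 remainder 8
3646 ÷ 16 = 227 remainder 14 (E)
227 ÷ 16 = 14 remainder 3
14 ÷ 16 = 0 remainder 14 (E)
Reading remainders bottom to top: E3E8



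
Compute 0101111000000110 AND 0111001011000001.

AND: 1 only when both bits are 1
  0101111000000110
& 0111001011000001
------------------
  0101001000000000
Decimal: 24070 & 29377 = 20992



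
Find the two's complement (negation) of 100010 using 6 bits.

Original (sign bit 1, negative): 100010
Step 1 - Invert all bits: 011101
Step 2 - Add 1: 011110
Verification: 100010 + 011110 = 1000000; discarding the end carry (carry out of the top bit) leaves the 6-bit value 000000, as required for x + (-x)



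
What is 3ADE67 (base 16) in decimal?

Expand by place value (powers of 16):
Digit values: A = 10, D = 13, E = 14
3ADE67 = 3 × 16^5 + 10 × 16^4 + 13 × 16^3 + 14 × 16^2 + 6 × 16^1 + 7 × 16^0
= 3 × 1048576 + 10 × 65536 + 13 × 4096 + 14 × 256 + 6 × 16 + 7 × 1
= 3145728 + 655360 + 53248 + 3584 + 96 + 7
= 3858023



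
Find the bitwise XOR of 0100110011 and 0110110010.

XOR: 1 when bits differ
  0100110011
^ 0110110010
------------
  0010000001
Decimal: 307 ^ 434 = 129



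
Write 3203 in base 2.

Using repeated division by 2:
3203 ÷ 2 = 1601 remainder 1
1601 ÷ 2 = 800 remainder 1
800 ÷ 2 = 400 remainder 0
400 ÷ 2 = 200 remainder 0
200 ÷ 2 = 100 remainder 0
100 ÷ 2 = 50 remainder 0
50 ÷ 2 = 25 remainder 0
25 ÷ 2 = 12 remainder 1
12 ÷ 2 = 6 remainder 0
6 ÷ 2 = 3 remainder 0
3 ÷ 2 = 1 remainder 1
1 ÷ 2 = 0 remainder 1
Reading remainders bottom to top: 110010000011



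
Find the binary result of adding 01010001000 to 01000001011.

Add column by column from the right: bit + bit + carry-in; write the sum mod 2, carry 1 when the sum is 2 or 3.
carry:  10000010000
        01010001000
+       01000001011
-------------------
       010010010011
(the carry out of the leftmost column, 0, becomes the leading bit)
Decimal check:
  01010001000 = 512 + 128 + 8 = 648
  01000001011 = 512 + 8 + 2 + 1 = 523
  648 + 523 = 1171, and 010010010011 = 1024 + 128 + 16 + 2 + 1 = 1171 ✓



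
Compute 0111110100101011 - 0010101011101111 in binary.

Method 1 - Direct subtraction (column by column from the right: bit − bit − borrow-in; if negative, add 2 and borrow 1 from the next column):
borrow: 0000010111111000
        0111110100101011
-       0010101011101111
------------------------
        0101001000111100

Method 2 - Add two's complement:
Two's complement of 0010101011101111: invert → 1101010100010000, add 1 → 1101010100010001
  0111110100101011
+ 1101010100010001
------------------
 10101001000111100  (end carry out of the top bit = 1)
Discarding the end carry: 0101001000111100
Decimal check:
  0111110100101011 = 16384 + 8192 + 4096 + 2048 + 1024 + 256 + 32 + 8 + 2 + 1 = 32043
  0010101011101111 = 8192 + 2048 + 512 + 128 + 64 + 32 + 8 + 4 + 2 + 1 = 10991
  32043 - 10991 = 21052, and 0101001000111100 = 16384 + 4096 + 512 + 32 + 16 + 8 + 4 = 21052 ✓



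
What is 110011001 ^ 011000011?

XOR: 1 when bits differ
  110011001
^ 011000011
-----------
  101011010
Decimal: 409 ^ 195 = 346



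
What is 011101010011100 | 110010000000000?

OR: 1 when either bit is 1
  011101010011100
| 110010000000000
-----------------
  111111010011100
Decimal: 15004 | 25600 = 32412



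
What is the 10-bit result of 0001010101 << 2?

Original: 0001010101 (decimal 85)
Shift left by 2 positions
Append 2 zeros on the right
Result: 0101010100 (decimal 340)
Equivalent: 85 << 2 = 85 × 2^2 = 340

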